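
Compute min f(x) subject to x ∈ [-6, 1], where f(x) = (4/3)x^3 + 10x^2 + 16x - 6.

-30

f'(x) = 4x^2 + 20x + 16, which vanishes at x = -4 and x = -1.
Compare values at every candidate in [-6, 1]: f(-6) = -30,  f(-4) = 14/3,  f(-1) = -40/3,  f(1) = 64/3.
The minimum over the interval is -30, attained at x = -6.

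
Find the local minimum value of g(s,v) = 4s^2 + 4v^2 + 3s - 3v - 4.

∂g/∂s = 8s + 3 = 0 and ∂g/∂v = 8v - 3 = 0, so (s, v) = (-3/8, 3/8).
The Hessian has g_{ss} = 8, g_{vv} = 8, g_{sv} = 0, giving D = 64 > 0 with g_{ss} > 0, so the point is a local minimum.
g(-3/8, 3/8) = -41/8.

-41/8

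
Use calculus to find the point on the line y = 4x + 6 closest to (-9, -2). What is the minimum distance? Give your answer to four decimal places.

6.7910

Minimize D(x)^2 = (x + 9)^2 + (4x + 8)^2.
d/dx[D^2] = 2(x + 9) + 2·4·(4x + 8) = 0 ⇒ x = -41/17.
Then y = -62/17 and the distance is √(784/17) ≈ 6.7910.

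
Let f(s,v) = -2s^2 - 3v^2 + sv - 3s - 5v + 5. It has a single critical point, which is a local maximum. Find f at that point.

9

∂f/∂s = -4s + v - 3 = 0 and ∂f/∂v = s - 6v - 5 = 0, so (s, v) = (-1, -1).
The Hessian has f_{ss} = -4, f_{vv} = -6, f_{sv} = 1, giving D = 23 > 0 with f_{ss} < 0, so the point is a local maximum.
f(-1, -1) = 9.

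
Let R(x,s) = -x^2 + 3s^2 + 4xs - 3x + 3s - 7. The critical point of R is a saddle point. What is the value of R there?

∂R/∂x = -2x + 4s - 3 = 0 and ∂R/∂s = 4x + 6s + 3 = 0, so (x, s) = (-15/14, 3/14).
The Hessian has R_{xx} = -2, R_{ss} = 6, R_{xs} = 4, giving D = -28 < 0, so the point is a saddle point.
R(-15/14, 3/14) = -71/14.

-71/14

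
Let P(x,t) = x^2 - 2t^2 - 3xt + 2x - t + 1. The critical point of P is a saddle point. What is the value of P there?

∂P/∂x = 2x - 3t + 2 = 0 and ∂P/∂t = -3x - 4t - 1 = 0, so (x, t) = (-11/17, 4/17).
The Hessian has P_{xx} = 2, P_{tt} = -4, P_{xt} = -3, giving D = -17 < 0, so the point is a saddle point.
P(-11/17, 4/17) = 4/17.

4/17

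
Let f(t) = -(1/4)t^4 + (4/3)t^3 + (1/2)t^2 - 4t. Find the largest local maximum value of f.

40/3

Critical points: f'(t) = -t^3 + 4t^2 + t - 4 vanishes at t = -1, 1, 4.
f''(t) = -3t^2 + 8t + 1. f''(-1) = -10 < 0 ⇒ local maximum; f''(1) = 6 > 0 ⇒ local minimum; f''(4) = -15 < 0 ⇒ local maximum.
So the largest local maximum value is f(4) = 40/3.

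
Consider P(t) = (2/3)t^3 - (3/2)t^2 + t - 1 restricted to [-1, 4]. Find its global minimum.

Differentiating, P'(t) = 2t^2 - 3t + 1; which vanishes at t = 1/2 and t = 1.
Compare values at every candidate in [-1, 4]: P(-1) = -25/6, P(1/2) = -19/24, P(1) = -5/6, P(4) = 65/3.
The minimum over the interval is -25/6, attained at t = -1.

-25/6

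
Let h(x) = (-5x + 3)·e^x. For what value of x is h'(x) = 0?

h'(x) = (-5)·e^x + (-5x + 3)·1·e^x = (-5x - 2)·e^x. Since e^x > 0, the only critical point is x = -2/5.
h''(-2/5) has the same sign as -5 < 0, so this is a local maximum.
h(-2/5) = (5)·e^(-2/5) ≈ 3.3516.

-2/5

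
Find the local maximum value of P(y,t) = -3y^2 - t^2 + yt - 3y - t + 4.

59/11

∂P/∂y = -6y + t - 3 = 0 and ∂P/∂t = y - 2t - 1 = 0, so (y, t) = (-7/11, -9/11).
The Hessian has P_{yy} = -6, P_{tt} = -2, P_{yt} = 1, giving D = 11 > 0 with P_{yy} < 0, so the point is a local maximum.
P(-7/11, -9/11) = 59/11.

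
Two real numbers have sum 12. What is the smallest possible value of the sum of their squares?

With a + b = 12, a^2 + b^2 = a^2 + (12 − a)^2.
The derivative 2a − 2(12 − a) = 4a − 24 vanishes at a = 6; second derivative 4 > 0, a minimum.
The minimum is 2·(6)^2 = 72.

72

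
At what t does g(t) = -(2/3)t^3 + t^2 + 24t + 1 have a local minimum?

g'(t) = -2t^2 + 2t + 24 = 0 at t = -3, 4.
g''(t) = -4t + 2. g''(-3) = 14 > 0 ⇒ local minimum; g''(4) = -14 < 0 ⇒ local maximum.
Thus g has its local minimum at t = -3, with value -44.

-3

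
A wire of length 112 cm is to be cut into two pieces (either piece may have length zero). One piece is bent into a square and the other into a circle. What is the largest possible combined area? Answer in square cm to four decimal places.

Let x be the length used for the square. Square side x/4; circle radius (112−x)/(2π).
A(x) = (x/4)² + π·((112−x)/(2π))² = x²/16 + (112−x)²/(4π) for 0 ≤ x ≤ 112. A'(x) = x/8 − (112−x)/(2π) = 0 gives x = 4·112/(π+4) ≈ 62.7311.
A'' > 0, so the interior critical point is a minimum; the maximum is at an endpoint. A(0) = 998.2198 and A(112) = 784.0000, so the largest area is 998.2198.

998.2198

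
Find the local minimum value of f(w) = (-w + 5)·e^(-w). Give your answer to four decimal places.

Differentiating with the product rule gives f'(w) = (w - 6)·e^(-w). Since e^(-w) > 0, the only critical point is w = 6.
f''(6) has the same sign as 1 > 0, so this is a local minimum.
f(6) = (-1)·e^(-6) ≈ -0.0025.

-0.0025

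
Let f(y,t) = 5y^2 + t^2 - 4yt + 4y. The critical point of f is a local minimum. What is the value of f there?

∂f/∂y = 10y - 4t + 4 = 0 and ∂f/∂t = -4y + 2t = 0, so (y, t) = (-2, -4).
The Hessian has f_{yy} = 10, f_{tt} = 2, f_{yt} = -4, giving D = 4 > 0 with f_{yy} > 0, so the point is a local minimum.
f(-2, -4) = -4.

-4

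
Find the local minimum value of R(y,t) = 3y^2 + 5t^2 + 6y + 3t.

∂R/∂y = 6y + 6 = 0 and ∂R/∂t = 10t + 3 = 0, so (y, t) = (-1, -3/10).
The Hessian has R_{yy} = 6, R_{tt} = 10, R_{yt} = 0, giving D = 60 > 0 with R_{yy} > 0, so the point is a local minimum.
R(-1, -3/10) = -69/20.

-69/20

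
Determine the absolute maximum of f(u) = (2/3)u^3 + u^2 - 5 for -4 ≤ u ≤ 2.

f'(u) = 2u^2 + 2u, which vanishes at u = -1 and u = 0.
Compare values at every candidate in [-4, 2]: f(-4) = -95/3,  f(-1) = -14/3,  f(0) = -5,  f(2) = 13/3.
Hence the absolute maximum is 13/3 at u = 2.

13/3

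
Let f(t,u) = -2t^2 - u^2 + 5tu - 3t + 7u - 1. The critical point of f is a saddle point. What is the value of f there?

∂f/∂t = -4t + 5u - 3 = 0 and ∂f/∂u = 5t - 2u + 7 = 0, so (t, u) = (-29/17, -13/17).
The Hessian has f_{tt} = -4, f_{uu} = -2, f_{tu} = 5, giving D = -17 < 0, so the point is a saddle point.
f(-29/17, -13/17) = -19/17.

-19/17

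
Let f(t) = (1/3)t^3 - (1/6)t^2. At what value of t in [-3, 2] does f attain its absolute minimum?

-3

The derivative is t^2 - (1/3)t, which vanishes at t = 0 and t = 1/3.
Candidates: f(-3) = -21/2; f(0) = 0; f(1/3) = -1/162; f(2) = 2.
So the minimum is f(-3) = -21/2.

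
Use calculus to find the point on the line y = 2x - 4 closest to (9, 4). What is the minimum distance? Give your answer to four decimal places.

4.4721

Minimize D(x)^2 = (x - 9)^2 + (2x - 8)^2.
d/dx[D^2] = 2(x - 9) + 2·2·(2x - 8) = 0 ⇒ x = 5.
Then y = 6 and the distance is √(20) ≈ 4.4721.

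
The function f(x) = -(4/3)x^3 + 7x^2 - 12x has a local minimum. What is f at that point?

-27/4

f'(x) = -4x^2 + 14x - 12. Setting f'(x) = 0 gives x ∈ {3/2, 2}.
Since f''(x) = -8x + 14, we get f''(3/2) = 2 > 0 ⇒ local minimum; f''(2) = -2 < 0 ⇒ local maximum.
The local minimum is f(3/2) = -27/4.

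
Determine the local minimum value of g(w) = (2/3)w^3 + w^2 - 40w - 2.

g'(w) = 2w^2 + 2w - 40. Setting g'(w) = 0 gives w ∈ {-5, 4}.
Second-derivative test with g''(w) = 4w + 2: g''(-5) = -18 < 0 ⇒ local maximum; g''(4) = 18 > 0 ⇒ local minimum.
So the local minimum value is g(4) = -310/3.

-310/3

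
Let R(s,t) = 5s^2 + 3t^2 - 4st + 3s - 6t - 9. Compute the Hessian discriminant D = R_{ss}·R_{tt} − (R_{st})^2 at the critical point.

44

∂R/∂s = 10s - 4t + 3 = 0 and ∂R/∂t = -4s + 6t - 6 = 0, so (s, t) = (3/22, 12/11).
The Hessian has R_{ss} = 10, R_{tt} = 6, R_{st} = -4, giving D = 44 > 0 with R_{ss} > 0, so the point is a local minimum.
D = (10)·(6) − (-4)^2 = 44.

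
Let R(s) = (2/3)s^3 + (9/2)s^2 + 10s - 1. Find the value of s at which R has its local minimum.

-2

Critical points: R'(s) = 2s^2 + 9s + 10 vanishes at s = -5/2, -2.
R''(s) = 4s + 9. R''(-5/2) = -1 < 0 ⇒ local maximum; R''(-2) = 1 > 0 ⇒ local minimum.
Thus R has its local minimum at s = -2, with value -25/3.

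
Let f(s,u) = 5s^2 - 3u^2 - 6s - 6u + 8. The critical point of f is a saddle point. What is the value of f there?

46/5

∂f/∂s = 10s - 6 = 0 and ∂f/∂u = -6u - 6 = 0, so (s, u) = (3/5, -1).
The Hessian has f_{ss} = 10, f_{uu} = -6, f_{su} = 0, giving D = -60 < 0, so the point is a saddle point.
f(3/5, -1) = 46/5.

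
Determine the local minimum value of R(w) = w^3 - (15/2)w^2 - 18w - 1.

-163

R'(w) = 3w^2 - 15w - 18 = 0 at w = -1, 6.
Second-derivative test with R''(w) = 6w - 15: R''(-1) = -21 < 0 ⇒ local maximum; R''(6) = 21 > 0 ⇒ local minimum.
So the local minimum value is R(6) = -163.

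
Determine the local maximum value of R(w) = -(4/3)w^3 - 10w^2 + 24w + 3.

R'(w) = -4w^2 - 20w + 24 = 0 at w = -6, 1.
R''(w) = -8w - 20. R''(-6) = 28 > 0 ⇒ local minimum; R''(1) = -28 < 0 ⇒ local maximum.
So the local maximum value is R(1) = 47/3.

47/3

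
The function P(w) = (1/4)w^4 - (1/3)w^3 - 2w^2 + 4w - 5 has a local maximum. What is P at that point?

-37/12

P'(w) = w^3 - w^2 - 4w + 4. Setting P'(w) = 0 gives w ∈ {-2, 1, 2}.
Since P''(w) = 3w^2 - 2w - 4, we get P''(-2) = 12 > 0 ⇒ local minimum; P''(1) = -3 < 0 ⇒ local maximum; P''(2) = 4 > 0 ⇒ local minimum.
So the local maximum value is P(1) = -37/12.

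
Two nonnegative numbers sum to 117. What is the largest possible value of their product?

13689/4

With x + y = 117, the product is P(x) = x(117 − x).
P'(x) = 117 − 2x = 0 gives x = 117/2; P'' = −2 < 0, so this is the maximum.
P = 117/2·117/2 = 13689/4.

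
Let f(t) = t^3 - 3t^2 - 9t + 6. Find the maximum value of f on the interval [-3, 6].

60

Differentiating, f'(t) = 3t^2 - 6t - 9; which vanishes at t = -1 and t = 3.
Evaluating at the critical points and endpoints: f(-3) = -21; f(-1) = 11; f(3) = -21; f(6) = 60.
So the maximum is f(6) = 60.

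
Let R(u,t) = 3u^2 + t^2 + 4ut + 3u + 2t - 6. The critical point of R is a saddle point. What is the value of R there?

-27/4

∂R/∂u = 6u + 4t + 3 = 0 and ∂R/∂t = 4u + 2t + 2 = 0, so (u, t) = (-1/2, 0).
The Hessian has R_{uu} = 6, R_{tt} = 2, R_{ut} = 4, giving D = -4 < 0, so the point is a saddle point.
R(-1/2, 0) = -27/4.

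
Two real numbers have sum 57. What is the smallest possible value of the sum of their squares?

With a + b = 57, a^2 + b^2 = a^2 + (57 − a)^2.
The derivative 2a − 2(57 − a) = 4a − 114 vanishes at a = 57/2; second derivative 4 > 0, a minimum.
The minimum is 2·(57/2)^2 = 3249/2.

3249/2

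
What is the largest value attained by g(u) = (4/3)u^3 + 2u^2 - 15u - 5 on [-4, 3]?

145/6

g'(u) = 4u^2 + 4u - 15, which vanishes at u = -5/2 and u = 3/2.
Candidates: g(-4) = 5/3; g(-5/2) = 145/6; g(3/2) = -37/2; g(3) = 4.
So the maximum is g(-5/2) = 145/6.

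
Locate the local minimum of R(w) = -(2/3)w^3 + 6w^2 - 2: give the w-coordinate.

R'(w) = -2w^2 + 12w = 0 at w = 0, 6.
Second-derivative test with R''(w) = -4w + 12: R''(0) = 12 > 0 ⇒ local minimum; R''(6) = -12 < 0 ⇒ local maximum.
The local minimum is R(0) = -2.

0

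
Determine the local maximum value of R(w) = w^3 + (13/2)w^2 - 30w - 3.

195

R'(w) = 3w^2 + 13w - 30. Setting R'(w) = 0 gives w ∈ {-6, 5/3}.
R''(w) = 6w + 13. R''(-6) = -23 < 0 ⇒ local maximum; R''(5/3) = 23 > 0 ⇒ local minimum.
Thus R has its local maximum at w = -6, with value 195.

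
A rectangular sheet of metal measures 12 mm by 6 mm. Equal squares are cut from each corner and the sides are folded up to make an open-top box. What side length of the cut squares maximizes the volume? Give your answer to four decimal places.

With cut size x, the volume is V(x) = x(12 − 2x)(6 − 2x) for 0 < x < 3.
V'(x) = 12x^2 − 72x + 72. Setting V'(x) = 0 gives x ≈ 1.2679 (the root in (0, 3)).
V''(x) = 24x − 72 is negative there, so this is the maximum; V ≈ 41.5692.

1.2679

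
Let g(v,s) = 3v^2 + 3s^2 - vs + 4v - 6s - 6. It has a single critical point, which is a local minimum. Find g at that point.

-342/35

∂g/∂v = 6v - s + 4 = 0 and ∂g/∂s = -v + 6s - 6 = 0, so (v, s) = (-18/35, 32/35).
The Hessian has g_{vv} = 6, g_{ss} = 6, g_{vs} = -1, giving D = 35 > 0 with g_{vv} > 0, so the point is a local minimum.
g(-18/35, 32/35) = -342/35.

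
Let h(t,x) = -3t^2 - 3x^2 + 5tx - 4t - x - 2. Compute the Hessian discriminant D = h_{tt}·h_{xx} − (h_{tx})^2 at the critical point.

11

∂h/∂t = -6t + 5x - 4 = 0 and ∂h/∂x = 5t - 6x - 1 = 0, so (t, x) = (-29/11, -26/11).
The Hessian has h_{tt} = -6, h_{xx} = -6, h_{tx} = 5, giving D = 11 > 0 with h_{tt} < 0, so the point is a local maximum.
D = (-6)·(-6) − (5)^2 = 11.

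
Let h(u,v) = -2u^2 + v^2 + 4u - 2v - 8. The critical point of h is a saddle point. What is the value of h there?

-7

∂h/∂u = -4u + 4 = 0 and ∂h/∂v = 2v - 2 = 0, so (u, v) = (1, 1).
The Hessian has h_{uu} = -4, h_{vv} = 2, h_{uv} = 0, giving D = -8 < 0, so the point is a saddle point.
h(1, 1) = -7.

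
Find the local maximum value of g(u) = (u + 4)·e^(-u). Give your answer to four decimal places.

Differentiating with the product rule gives g'(u) = (-u - 3)·e^(-u). Since e^(-u) > 0, the only critical point is u = -3.
g''(-3) has the same sign as -1 < 0, so this is a local maximum.
g(-3) = (1)·e^(3) ≈ 20.0855.

20.0855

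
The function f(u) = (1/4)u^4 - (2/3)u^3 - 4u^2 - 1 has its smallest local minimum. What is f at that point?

f'(u) = u^3 - 2u^2 - 8u. Setting f'(u) = 0 gives u ∈ {-2, 0, 4}.
Second-derivative test with f''(u) = 3u^2 - 4u - 8: f''(-2) = 12 > 0 ⇒ local minimum; f''(0) = -8 < 0 ⇒ local maximum; f''(4) = 24 > 0 ⇒ local minimum.
So the smallest local minimum value is f(4) = -131/3.

-131/3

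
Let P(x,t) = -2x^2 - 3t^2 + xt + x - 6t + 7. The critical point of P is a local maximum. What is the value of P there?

∂P/∂x = -4x + t + 1 = 0 and ∂P/∂t = x - 6t - 6 = 0, so (x, t) = (0, -1).
The Hessian has P_{xx} = -4, P_{tt} = -6, P_{xt} = 1, giving D = 23 > 0 with P_{xx} < 0, so the point is a local maximum.
P(0, -1) = 10.

10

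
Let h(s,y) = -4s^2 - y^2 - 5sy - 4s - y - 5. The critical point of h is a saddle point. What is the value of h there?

∂h/∂s = -8s - 5y - 4 = 0 and ∂h/∂y = -5s - 2y - 1 = 0, so (s, y) = (1/3, -4/3).
The Hessian has h_{ss} = -8, h_{yy} = -2, h_{sy} = -5, giving D = -9 < 0, so the point is a saddle point.
h(1/3, -4/3) = -5.

-5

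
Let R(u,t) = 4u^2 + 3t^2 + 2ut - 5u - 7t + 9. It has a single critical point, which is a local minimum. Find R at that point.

∂R/∂u = 8u + 2t - 5 = 0 and ∂R/∂t = 2u + 6t - 7 = 0, so (u, t) = (4/11, 23/22).
The Hessian has R_{uu} = 8, R_{tt} = 6, R_{ut} = 2, giving D = 44 > 0 with R_{uu} > 0, so the point is a local minimum.
R(4/11, 23/22) = 195/44.

195/44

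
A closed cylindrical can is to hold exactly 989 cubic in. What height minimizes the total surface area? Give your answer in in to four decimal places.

10.7986

With radius r and height h, πr²h = 989 so h = 989/(πr²), and S(r) = 2πr² + 2πrh = 2πr² + 2·989/r.
S'(r) = 4πr − 2·989/r² = 0 ⇒ r³ = 989/(2π), so r ≈ 5.3993 and h = 2r ≈ 10.7986.
S''(r) = 4π + 4·989/r³ > 0, so this is the minimum; S ≈ 549.5140.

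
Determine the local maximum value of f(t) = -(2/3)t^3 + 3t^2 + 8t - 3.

103/3

f'(t) = -2t^2 + 6t + 8 = 0 at t = -1, 4.
Since f''(t) = -4t + 6, we get f''(-1) = 10 > 0 ⇒ local minimum; f''(4) = -10 < 0 ⇒ local maximum.
The local maximum is f(4) = 103/3.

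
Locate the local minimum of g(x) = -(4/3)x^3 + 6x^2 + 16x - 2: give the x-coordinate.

g'(x) = -4x^2 + 12x + 16 = 0 at x = -1, 4.
g''(x) = -8x + 12. g''(-1) = 20 > 0 ⇒ local minimum; g''(4) = -20 < 0 ⇒ local maximum.
The local minimum is g(-1) = -32/3.

-1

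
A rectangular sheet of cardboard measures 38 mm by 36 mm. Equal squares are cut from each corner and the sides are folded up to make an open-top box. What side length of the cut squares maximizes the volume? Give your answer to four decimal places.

6.1599

With cut size x, the volume is V(x) = x(38 − 2x)(36 − 2x) for 0 < x < 18.
V'(x) = 12x^2 − 296x + 1368. Setting V'(x) = 0 gives x ≈ 6.1599 (the root in (0, 18)).
V''(x) = 24x − 296 is negative there, so this is the maximum; V ≈ 3745.9108.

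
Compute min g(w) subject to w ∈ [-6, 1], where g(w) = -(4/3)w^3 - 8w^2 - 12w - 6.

The derivative is -4w^2 - 16w - 12, which vanishes at w = -3 and w = -1.
Evaluating at the critical points and endpoints: g(-6) = 66,  g(-3) = -6,  g(-1) = -2/3,  g(1) = -82/3.
The minimum over the interval is -82/3, attained at w = 1.

-82/3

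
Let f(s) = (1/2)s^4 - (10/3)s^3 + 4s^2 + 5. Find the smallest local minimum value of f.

f'(s) = 2s^3 - 10s^2 + 8s = 0 at s = 0, 1, 4.
f''(s) = 6s^2 - 20s + 8. f''(0) = 8 > 0 ⇒ local minimum; f''(1) = -6 < 0 ⇒ local maximum; f''(4) = 24 > 0 ⇒ local minimum.
Thus f has its smallest local minimum at s = 4, with value -49/3.

-49/3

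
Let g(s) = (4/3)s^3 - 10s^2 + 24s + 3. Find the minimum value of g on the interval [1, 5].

55/3

The derivative is 4s^2 - 20s + 24, which vanishes at s = 2 and s = 3.
Candidates: g(1) = 55/3; g(2) = 65/3; g(3) = 21; g(5) = 119/3.
So the minimum is g(1) = 55/3.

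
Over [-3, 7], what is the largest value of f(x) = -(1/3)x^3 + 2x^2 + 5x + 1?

103/3

The derivative is -x^2 + 4x + 5, which vanishes at x = -1 and x = 5.
Evaluating at the critical points and endpoints: f(-3) = 13,  f(-1) = -5/3,  f(5) = 103/3,  f(7) = 59/3.
So the maximum is f(5) = 103/3.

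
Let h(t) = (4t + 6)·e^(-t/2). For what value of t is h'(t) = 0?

h'(t) = 4·e^(-t/2) + (4t + 6)·(-1/2)·e^(-t/2) = (-2t + 1)·e^(-t/2). Since e^(-t/2) > 0, the only critical point is t = 1/2.
h''(1/2) has the same sign as -2 < 0, so this is a local maximum.
h(1/2) = (8)·e^(-1/4) ≈ 6.2304.

1/2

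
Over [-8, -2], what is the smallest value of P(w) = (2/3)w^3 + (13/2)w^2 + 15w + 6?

P'(w) = 2w^2 + 13w + 15, whose only zero in [-8, -2] is w = -5.
Evaluating at the critical points and endpoints: P(-8) = -118/3, P(-5) = 61/6, P(-2) = -10/3.
Hence the absolute minimum is -118/3 at w = -8.

-118/3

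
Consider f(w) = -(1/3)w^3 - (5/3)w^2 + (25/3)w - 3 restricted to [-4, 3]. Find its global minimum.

-125/3

f'(w) = -w^2 - (10/3)w + 25/3, whose only zero in [-4, 3] is w = 5/3.
Evaluating at the critical points and endpoints: f(-4) = -125/3; f(5/3) = 382/81; f(3) = -2.
So the minimum is f(-4) = -125/3.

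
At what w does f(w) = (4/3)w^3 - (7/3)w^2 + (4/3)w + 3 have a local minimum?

2/3

f'(w) = 4w^2 - (14/3)w + 4/3. Setting f'(w) = 0 gives w ∈ {1/2, 2/3}.
Since f''(w) = 8w - 14/3, we get f''(1/2) = -2/3 < 0 ⇒ local maximum; f''(2/3) = 2/3 > 0 ⇒ local minimum.
So the local minimum value is f(2/3) = 263/81.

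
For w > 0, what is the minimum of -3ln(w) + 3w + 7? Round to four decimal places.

R'(w) = -3/w + 3 = 0 gives w = 1.
R''(w) = 3/w², which is positive for w > 0, so this is a local minimum.
R(1) = -3·ln(1) + 3 + 7 ≈ 10.0000.

10.0000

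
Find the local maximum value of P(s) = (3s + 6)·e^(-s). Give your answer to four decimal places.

P'(s) = 3·e^(-s) + (3s + 6)·(-1)·e^(-s) = (-3s - 3)·e^(-s). Since e^(-s) > 0, the only critical point is s = -1.
P''(-1) has the same sign as -3 < 0, so this is a local maximum.
P(-1) = (3)·e^(1) ≈ 8.1548.

8.1548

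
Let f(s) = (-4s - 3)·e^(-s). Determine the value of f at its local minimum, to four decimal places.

By the product rule, f'(s) = (4s - 1)·e^(-s). Since e^(-s) > 0, the only critical point is s = 1/4.
f''(1/4) has the same sign as 4 > 0, so this is a local minimum.
f(1/4) = (-4)·e^(-1/4) ≈ -3.1152.

-3.1152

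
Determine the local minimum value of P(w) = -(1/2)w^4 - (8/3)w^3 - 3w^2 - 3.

-23/6

P'(w) = -2w^3 - 8w^2 - 6w. Setting P'(w) = 0 gives w ∈ {-3, -1, 0}.
P''(w) = -6w^2 - 16w - 6. P''(-3) = -12 < 0 ⇒ local maximum; P''(-1) = 4 > 0 ⇒ local minimum; P''(0) = -6 < 0 ⇒ local maximum.
So the local minimum value is P(-1) = -23/6.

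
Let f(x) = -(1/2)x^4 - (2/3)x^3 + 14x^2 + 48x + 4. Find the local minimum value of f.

Critical points: f'(x) = -2x^3 - 2x^2 + 28x + 48 vanishes at x = -3, -2, 4.
f''(x) = -6x^2 - 4x + 28. f''(-3) = -14 < 0 ⇒ local maximum; f''(-2) = 12 > 0 ⇒ local minimum; f''(4) = -84 < 0 ⇒ local maximum.
Thus f has its local minimum at x = -2, with value -116/3.

-116/3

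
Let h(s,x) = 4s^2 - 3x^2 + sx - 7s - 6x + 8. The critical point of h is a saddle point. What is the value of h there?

347/49

∂h/∂s = 8s + x - 7 = 0 and ∂h/∂x = s - 6x - 6 = 0, so (s, x) = (48/49, -41/49).
The Hessian has h_{ss} = 8, h_{xx} = -6, h_{sx} = 1, giving D = -49 < 0, so the point is a saddle point.
h(48/49, -41/49) = 347/49.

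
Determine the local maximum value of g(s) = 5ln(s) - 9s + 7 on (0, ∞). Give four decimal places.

-0.9389

g'(s) = 5/s − 9 = 0 gives s = 5/9.
g''(s) = -5/s², which is negative for s > 0, so this is a local maximum.
g(5/9) = 5·ln(5/9) - 5 + 7 ≈ -0.9389.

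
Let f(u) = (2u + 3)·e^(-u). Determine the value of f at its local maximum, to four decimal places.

3.2974

f'(u) = 2·e^(-u) + (2u + 3)·(-1)·e^(-u) = (-2u - 1)·e^(-u). Since e^(-u) > 0, the only critical point is u = -1/2.
f''(-1/2) has the same sign as -2 < 0, so this is a local maximum.
f(-1/2) = (2)·e^(1/2) ≈ 3.2974.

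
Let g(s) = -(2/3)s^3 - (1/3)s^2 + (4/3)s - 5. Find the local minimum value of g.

g'(s) = -2s^2 - (2/3)s + 4/3 = 0 at s = -1, 2/3.
Since g''(s) = -4s - 2/3, we get g''(-1) = 10/3 > 0 ⇒ local minimum; g''(2/3) = -10/3 < 0 ⇒ local maximum.
So the local minimum value is g(-1) = -6.

-6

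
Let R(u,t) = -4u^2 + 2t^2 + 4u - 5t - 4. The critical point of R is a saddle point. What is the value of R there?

-49/8

∂R/∂u = -8u + 4 = 0 and ∂R/∂t = 4t - 5 = 0, so (u, t) = (1/2, 5/4).
The Hessian has R_{uu} = -8, R_{tt} = 4, R_{ut} = 0, giving D = -32 < 0, so the point is a saddle point.
R(1/2, 5/4) = -49/8.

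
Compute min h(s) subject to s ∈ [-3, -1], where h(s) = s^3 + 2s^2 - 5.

The derivative is 3s^2 + 4s, whose only zero in [-3, -1] is s = -4/3.
Evaluating at the critical points and endpoints: h(-3) = -14, h(-4/3) = -103/27, h(-1) = -4.
So the minimum is h(-3) = -14.

-14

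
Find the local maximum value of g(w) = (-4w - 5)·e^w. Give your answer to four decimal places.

0.4216

By the product rule, g'(w) = (-4w - 9)·e^w. Since e^w > 0, the only critical point is w = -9/4.
g''(-9/4) has the same sign as -4 < 0, so this is a local maximum.
g(-9/4) = (4)·e^(-9/4) ≈ 0.4216.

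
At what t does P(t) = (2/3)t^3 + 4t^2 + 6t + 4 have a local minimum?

Critical points: P'(t) = 2t^2 + 8t + 6 vanishes at t = -3, -1.
P''(t) = 4t + 8. P''(-3) = -4 < 0 ⇒ local maximum; P''(-1) = 4 > 0 ⇒ local minimum.
Thus P has its local minimum at t = -1, with value 4/3.

-1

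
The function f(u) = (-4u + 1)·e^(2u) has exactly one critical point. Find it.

f'(u) = (-4)·e^(2u) + (-4u + 1)·2·e^(2u) = (-8u - 2)·e^(2u). Since e^(2u) > 0, the only critical point is u = -1/4.
f''(-1/4) has the same sign as -8 < 0, so this is a local maximum.
f(-1/4) = (2)·e^(-1/2) ≈ 1.2131.

-1/4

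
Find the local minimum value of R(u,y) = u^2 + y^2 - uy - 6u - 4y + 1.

∂R/∂u = 2u - y - 6 = 0 and ∂R/∂y = -u + 2y - 4 = 0, so (u, y) = (16/3, 14/3).
The Hessian has R_{uu} = 2, R_{yy} = 2, R_{uy} = -1, giving D = 3 > 0 with R_{uu} > 0, so the point is a local minimum.
R(16/3, 14/3) = -73/3.

-73/3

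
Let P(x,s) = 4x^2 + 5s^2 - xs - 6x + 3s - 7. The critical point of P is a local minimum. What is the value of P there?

-751/79

∂P/∂x = 8x - s - 6 = 0 and ∂P/∂s = -x + 10s + 3 = 0, so (x, s) = (57/79, -18/79).
The Hessian has P_{xx} = 8, P_{ss} = 10, P_{xs} = -1, giving D = 79 > 0 with P_{xx} > 0, so the point is a local minimum.
P(57/79, -18/79) = -751/79.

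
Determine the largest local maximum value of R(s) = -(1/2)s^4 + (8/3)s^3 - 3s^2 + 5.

19/2

R'(s) = -2s^3 + 8s^2 - 6s = 0 at s = 0, 1, 3.
Since R''(s) = -6s^2 + 16s - 6, we get R''(0) = -6 < 0 ⇒ local maximum; R''(1) = 4 > 0 ⇒ local minimum; R''(3) = -12 < 0 ⇒ local maximum.
The largest local maximum is R(3) = 19/2.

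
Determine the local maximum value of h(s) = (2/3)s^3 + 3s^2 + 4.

h'(s) = 2s^2 + 6s = 0 at s = -3, 0.
h''(s) = 4s + 6. h''(-3) = -6 < 0 ⇒ local maximum; h''(0) = 6 > 0 ⇒ local minimum.
So the local maximum value is h(-3) = 13.

13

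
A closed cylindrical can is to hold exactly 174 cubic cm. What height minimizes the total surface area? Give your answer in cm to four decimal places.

6.0509

With radius r and height h, πr²h = 174 so h = 174/(πr²), and S(r) = 2πr² + 2πrh = 2πr² + 2·174/r.
S'(r) = 4πr − 2·174/r² = 0 ⇒ r³ = 174/(2π), so r ≈ 3.0254 and h = 2r ≈ 6.0509.
S''(r) = 4π + 4·174/r³ > 0, so this is the minimum; S ≈ 172.5364.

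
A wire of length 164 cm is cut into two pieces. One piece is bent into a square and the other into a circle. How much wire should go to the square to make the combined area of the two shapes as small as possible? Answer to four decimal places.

91.8563

Let x be the length used for the square. Square side x/4; circle radius (164−x)/(2π).
A(x) = (x/4)² + π·((164−x)/(2π))² = x²/16 + (164−x)²/(4π) for 0 ≤ x ≤ 164. A'(x) = x/8 − (164−x)/(2π) = 0 gives x = 4·164/(π+4) ≈ 91.8563.
A'' = 1/8 + 1/(2π) > 0, so this gives the minimum combined area; x ≈ 91.8563 cm to the square.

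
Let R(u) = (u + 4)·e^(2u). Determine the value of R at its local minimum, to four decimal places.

-0.0001

By the product rule, R'(u) = (2u + 9)·e^(2u). Since e^(2u) > 0, the only critical point is u = -9/2.
R''(-9/2) has the same sign as 2 > 0, so this is a local minimum.
R(-9/2) = (-1/2)·e^(-9) ≈ -0.0001.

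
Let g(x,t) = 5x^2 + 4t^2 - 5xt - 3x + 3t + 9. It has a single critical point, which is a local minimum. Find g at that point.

∂g/∂x = 10x - 5t - 3 = 0 and ∂g/∂t = -5x + 8t + 3 = 0, so (x, t) = (9/55, -3/11).
The Hessian has g_{xx} = 10, g_{tt} = 8, g_{xt} = -5, giving D = 55 > 0 with g_{xx} > 0, so the point is a local minimum.
g(9/55, -3/11) = 459/55.

459/55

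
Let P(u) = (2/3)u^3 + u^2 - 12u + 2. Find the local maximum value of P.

Critical points: P'(u) = 2u^2 + 2u - 12 vanishes at u = -3, 2.
Second-derivative test with P''(u) = 4u + 2: P''(-3) = -10 < 0 ⇒ local maximum; P''(2) = 10 > 0 ⇒ local minimum.
Thus P has its local maximum at u = -3, with value 29.

29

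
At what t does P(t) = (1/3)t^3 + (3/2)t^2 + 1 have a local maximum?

-3

P'(t) = t^2 + 3t. Setting P'(t) = 0 gives t ∈ {-3, 0}.
Second-derivative test with P''(t) = 2t + 3: P''(-3) = -3 < 0 ⇒ local maximum; P''(0) = 3 > 0 ⇒ local minimum.
Thus P has its local maximum at t = -3, with value 11/2.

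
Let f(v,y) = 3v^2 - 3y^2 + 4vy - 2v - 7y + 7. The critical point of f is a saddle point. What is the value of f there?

∂f/∂v = 6v + 4y - 2 = 0 and ∂f/∂y = 4v - 6y - 7 = 0, so (v, y) = (10/13, -17/26).
The Hessian has f_{vv} = 6, f_{yy} = -6, f_{vy} = 4, giving D = -52 < 0, so the point is a saddle point.
f(10/13, -17/26) = 443/52.

443/52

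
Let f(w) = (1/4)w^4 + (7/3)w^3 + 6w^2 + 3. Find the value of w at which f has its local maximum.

-3

f'(w) = w^3 + 7w^2 + 12w = 0 at w = -4, -3, 0.
Second-derivative test with f''(w) = 3w^2 + 14w + 12: f''(-4) = 4 > 0 ⇒ local minimum; f''(-3) = -3 < 0 ⇒ local maximum; f''(0) = 12 > 0 ⇒ local minimum.
So the local maximum value is f(-3) = 57/4.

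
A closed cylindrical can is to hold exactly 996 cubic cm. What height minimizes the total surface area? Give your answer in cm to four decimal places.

With radius r and height h, πr²h = 996 so h = 996/(πr²), and S(r) = 2πr² + 2πrh = 2πr² + 2·996/r.
S'(r) = 4πr − 2·996/r² = 0 ⇒ r³ = 996/(2π), so r ≈ 5.4120 and h = 2r ≈ 10.8241.
S''(r) = 4π + 4·996/r³ > 0, so this is the minimum; S ≈ 552.1038.

10.8241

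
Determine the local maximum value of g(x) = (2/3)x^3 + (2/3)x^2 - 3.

-235/81

Critical points: g'(x) = 2x^2 + (4/3)x vanishes at x = -2/3, 0.
Since g''(x) = 4x + 4/3, we get g''(-2/3) = -4/3 < 0 ⇒ local maximum; g''(0) = 4/3 > 0 ⇒ local minimum.
The local maximum is g(-2/3) = -235/81.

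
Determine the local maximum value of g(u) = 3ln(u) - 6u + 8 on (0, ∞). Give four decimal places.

g'(u) = 3/u − 6 = 0 gives u = 1/2.
g''(u) = -3/u², which is negative for u > 0, so this is a local maximum.
g(1/2) = 3·ln(1/2) - 3 + 8 ≈ 2.9206.

2.9206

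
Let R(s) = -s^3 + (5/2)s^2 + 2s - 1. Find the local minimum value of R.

-73/54

R'(s) = -3s^2 + 5s + 2. Setting R'(s) = 0 gives s ∈ {-1/3, 2}.
Second-derivative test with R''(s) = -6s + 5: R''(-1/3) = 7 > 0 ⇒ local minimum; R''(2) = -7 < 0 ⇒ local maximum.
So the local minimum value is R(-1/3) = -73/54.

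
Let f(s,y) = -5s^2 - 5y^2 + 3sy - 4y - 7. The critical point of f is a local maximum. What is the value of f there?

-557/91

∂f/∂s = -10s + 3y = 0 and ∂f/∂y = 3s - 10y - 4 = 0, so (s, y) = (-12/91, -40/91).
The Hessian has f_{ss} = -10, f_{yy} = -10, f_{sy} = 3, giving D = 91 > 0 with f_{ss} < 0, so the point is a local maximum.
f(-12/91, -40/91) = -557/91.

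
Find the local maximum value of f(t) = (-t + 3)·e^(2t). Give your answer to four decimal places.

74.2066

f'(t) = (-1)·e^(2t) + (-t + 3)·2·e^(2t) = (-2t + 5)·e^(2t). Since e^(2t) > 0, the only critical point is t = 5/2.
f''(5/2) has the same sign as -2 < 0, so this is a local maximum.
f(5/2) = (1/2)·e^(5) ≈ 74.2066.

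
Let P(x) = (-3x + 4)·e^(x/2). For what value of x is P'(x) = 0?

Differentiating with the product rule gives P'(x) = (-(3/2)x - 1)·e^(x/2). Since e^(x/2) > 0, the only critical point is x = -2/3.
P''(-2/3) has the same sign as -3/2 < 0, so this is a local maximum.
P(-2/3) = (6)·e^(-1/3) ≈ 4.2992.

-2/3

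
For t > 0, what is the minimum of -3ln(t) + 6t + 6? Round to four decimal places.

11.0794

h'(t) = -3/t + 6 = 0 gives t = 1/2.
h''(t) = 3/t², which is positive for t > 0, so this is a local minimum.
h(1/2) = -3·ln(1/2) + 3 + 6 ≈ 11.0794.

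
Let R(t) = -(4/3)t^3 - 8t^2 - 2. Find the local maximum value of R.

-2

R'(t) = -4t^2 - 16t. Setting R'(t) = 0 gives t ∈ {-4, 0}.
R''(t) = -8t - 16. R''(-4) = 16 > 0 ⇒ local minimum; R''(0) = -16 < 0 ⇒ local maximum.
Thus R has its local maximum at t = 0, with value -2.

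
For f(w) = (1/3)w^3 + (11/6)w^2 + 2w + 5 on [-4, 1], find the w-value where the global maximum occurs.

The derivative is w^2 + (11/3)w + 2, which vanishes at w = -3 and w = -2/3.
Compare values at every candidate in [-4, 1]: f(-4) = 5, f(-3) = 13/2, f(-2/3) = 355/81, f(1) = 55/6.
So the maximum is f(1) = 55/6.

1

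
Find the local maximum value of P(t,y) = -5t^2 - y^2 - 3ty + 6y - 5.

∂P/∂t = -10t - 3y = 0 and ∂P/∂y = -3t - 2y + 6 = 0, so (t, y) = (-18/11, 60/11).
The Hessian has P_{tt} = -10, P_{yy} = -2, P_{ty} = -3, giving D = 11 > 0 with P_{tt} < 0, so the point is a local maximum.
P(-18/11, 60/11) = 125/11.

125/11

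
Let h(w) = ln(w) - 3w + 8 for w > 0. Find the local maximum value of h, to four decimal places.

h'(w) = 1/w − 3 = 0 gives w = 1/3.
h''(w) = -1/w², which is negative for w > 0, so this is a local maximum.
h(1/3) = 1·ln(1/3) - 1 + 8 ≈ 5.9014.

5.9014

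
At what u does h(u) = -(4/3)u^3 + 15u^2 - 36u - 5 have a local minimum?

h'(u) = -4u^2 + 30u - 36. Setting h'(u) = 0 gives u ∈ {3/2, 6}.
Second-derivative test with h''(u) = -8u + 30: h''(3/2) = 18 > 0 ⇒ local minimum; h''(6) = -18 < 0 ⇒ local maximum.
The local minimum is h(3/2) = -119/4.

3/2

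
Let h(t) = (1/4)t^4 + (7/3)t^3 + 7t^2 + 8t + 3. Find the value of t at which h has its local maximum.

h'(t) = t^3 + 7t^2 + 14t + 8. Setting h'(t) = 0 gives t ∈ {-4, -2, -1}.
Second-derivative test with h''(t) = 3t^2 + 14t + 14: h''(-4) = 6 > 0 ⇒ local minimum; h''(-2) = -2 < 0 ⇒ local maximum; h''(-1) = 3 > 0 ⇒ local minimum.
So the local maximum value is h(-2) = 1/3.

-2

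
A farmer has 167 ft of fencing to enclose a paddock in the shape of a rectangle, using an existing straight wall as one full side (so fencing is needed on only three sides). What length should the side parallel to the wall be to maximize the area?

Let the sides perpendicular to the wall have length x and the parallel side y, so 2x + y = 167 and the area is A = xy = x(167 − 2x).
A'(x) = 167 − 4x = 0 gives x = 167/4, and A''(x) = −4 < 0 confirms a maximum.
Then y = 167 − 2·167/4 = 167/2 and A = 27889/8.

167/2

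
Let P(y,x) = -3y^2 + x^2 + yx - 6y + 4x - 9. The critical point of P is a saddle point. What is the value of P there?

-105/13

∂P/∂y = -6y + x - 6 = 0 and ∂P/∂x = y + 2x + 4 = 0, so (y, x) = (-16/13, -18/13).
The Hessian has P_{yy} = -6, P_{xx} = 2, P_{yx} = 1, giving D = -13 < 0, so the point is a saddle point.
P(-16/13, -18/13) = -105/13.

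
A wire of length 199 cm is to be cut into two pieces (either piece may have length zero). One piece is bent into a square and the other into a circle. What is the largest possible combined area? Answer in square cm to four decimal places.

Let x be the length used for the square. Square side x/4; circle radius (199−x)/(2π).
A(x) = (x/4)² + π·((199−x)/(2π))² = x²/16 + (199−x)²/(4π) for 0 ≤ x ≤ 199. A'(x) = x/8 − (199−x)/(2π) = 0 gives x = 4·199/(π+4) ≈ 111.4597.
A'' > 0, so the interior critical point is a minimum; the maximum is at an endpoint. A(0) = 3151.3475 and A(199) = 2475.0625, so the largest area is 3151.3475.

3151.3475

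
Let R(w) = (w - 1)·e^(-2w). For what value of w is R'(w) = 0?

3/2

R'(w) = 1·e^(-2w) + (w - 1)·(-2)·e^(-2w) = (-2w + 3)·e^(-2w). Since e^(-2w) > 0, the only critical point is w = 3/2.
R''(3/2) has the same sign as -2 < 0, so this is a local maximum.
R(3/2) = (1/2)·e^(-3) ≈ 0.0249.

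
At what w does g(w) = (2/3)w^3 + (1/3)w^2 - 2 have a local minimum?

0

Critical points: g'(w) = 2w^2 + (2/3)w vanishes at w = -1/3, 0.
Since g''(w) = 4w + 2/3, we get g''(-1/3) = -2/3 < 0 ⇒ local maximum; g''(0) = 2/3 > 0 ⇒ local minimum.
Thus g has its local minimum at w = 0, with value -2.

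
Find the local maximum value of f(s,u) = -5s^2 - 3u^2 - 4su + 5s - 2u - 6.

∂f/∂s = -10s - 4u + 5 = 0 and ∂f/∂u = -4s - 6u - 2 = 0, so (s, u) = (19/22, -10/11).
The Hessian has f_{ss} = -10, f_{uu} = -6, f_{su} = -4, giving D = 44 > 0 with f_{ss} < 0, so the point is a local maximum.
f(19/22, -10/11) = -129/44.

-129/44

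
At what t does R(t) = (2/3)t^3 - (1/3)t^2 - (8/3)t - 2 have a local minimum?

4/3

R'(t) = 2t^2 - (2/3)t - 8/3. Setting R'(t) = 0 gives t ∈ {-1, 4/3}.
Since R''(t) = 4t - 2/3, we get R''(-1) = -14/3 < 0 ⇒ local maximum; R''(4/3) = 14/3 > 0 ⇒ local minimum.
The local minimum is R(4/3) = -370/81.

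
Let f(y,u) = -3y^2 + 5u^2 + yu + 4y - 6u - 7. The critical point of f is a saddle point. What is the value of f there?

-431/61

∂f/∂y = -6y + u + 4 = 0 and ∂f/∂u = y + 10u - 6 = 0, so (y, u) = (46/61, 32/61).
The Hessian has f_{yy} = -6, f_{uu} = 10, f_{yu} = 1, giving D = -61 < 0, so the point is a saddle point.
f(46/61, 32/61) = -431/61.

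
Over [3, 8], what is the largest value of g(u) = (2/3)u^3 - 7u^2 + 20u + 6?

178/3

The derivative is 2u^2 - 14u + 20, whose only zero in [3, 8] is u = 5.
Compare values at every candidate in [3, 8]: g(3) = 21; g(5) = 43/3; g(8) = 178/3.
The maximum over the interval is 178/3, attained at u = 8.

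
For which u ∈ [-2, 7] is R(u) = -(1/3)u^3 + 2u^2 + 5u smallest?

R'(u) = -u^2 + 4u + 5, which vanishes at u = -1 and u = 5.
Candidates: R(-2) = 2/3,  R(-1) = -8/3,  R(5) = 100/3,  R(7) = 56/3.
So the minimum is R(-1) = -8/3.

-1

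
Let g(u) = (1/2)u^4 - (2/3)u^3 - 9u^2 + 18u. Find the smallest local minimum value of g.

Critical points: g'(u) = 2u^3 - 2u^2 - 18u + 18 vanishes at u = -3, 1, 3.
Since g''(u) = 6u^2 - 4u - 18, we get g''(-3) = 48 > 0 ⇒ local minimum; g''(1) = -16 < 0 ⇒ local maximum; g''(3) = 24 > 0 ⇒ local minimum.
So the smallest local minimum value is g(-3) = -153/2.

-153/2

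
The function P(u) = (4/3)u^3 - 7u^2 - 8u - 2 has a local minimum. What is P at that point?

P'(u) = 4u^2 - 14u - 8 = 0 at u = -1/2, 4.
Since P''(u) = 8u - 14, we get P''(-1/2) = -18 < 0 ⇒ local maximum; P''(4) = 18 > 0 ⇒ local minimum.
The local minimum is P(4) = -182/3.

-182/3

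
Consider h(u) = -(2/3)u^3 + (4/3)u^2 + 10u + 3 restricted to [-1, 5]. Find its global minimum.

-5

Differentiating, h'(u) = -2u^2 + (8/3)u + 10; whose only zero in [-1, 5] is u = 3.
Compare values at every candidate in [-1, 5]: h(-1) = -5, h(3) = 27, h(5) = 3.
So the minimum is h(-1) = -5.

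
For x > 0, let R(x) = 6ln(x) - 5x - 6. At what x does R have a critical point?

R'(x) = 6/x − 5 = 0 gives x = 6/5.
R''(x) = -6/x², which is negative for x > 0, so this is a local maximum.
R(6/5) = 6·ln(6/5) - 6 - 6 ≈ -10.9061.

6/5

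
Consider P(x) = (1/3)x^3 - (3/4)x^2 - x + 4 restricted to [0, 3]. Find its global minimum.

P'(x) = x^2 - (3/2)x - 1, whose only zero in [0, 3] is x = 2.
Candidates: P(0) = 4,  P(2) = 5/3,  P(3) = 13/4.
Hence the absolute minimum is 5/3 at x = 2.

5/3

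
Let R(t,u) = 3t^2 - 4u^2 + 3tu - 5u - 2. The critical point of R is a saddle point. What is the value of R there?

-13/19

∂R/∂t = 6t + 3u = 0 and ∂R/∂u = 3t - 8u - 5 = 0, so (t, u) = (5/19, -10/19).
The Hessian has R_{tt} = 6, R_{uu} = -8, R_{tu} = 3, giving D = -57 < 0, so the point is a saddle point.
R(5/19, -10/19) = -13/19.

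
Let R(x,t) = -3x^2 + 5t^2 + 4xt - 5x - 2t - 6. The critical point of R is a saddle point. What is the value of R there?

∂R/∂x = -6x + 4t - 5 = 0 and ∂R/∂t = 4x + 10t - 2 = 0, so (x, t) = (-21/38, 8/19).
The Hessian has R_{xx} = -6, R_{tt} = 10, R_{xt} = 4, giving D = -76 < 0, so the point is a saddle point.
R(-21/38, 8/19) = -383/76.

-383/76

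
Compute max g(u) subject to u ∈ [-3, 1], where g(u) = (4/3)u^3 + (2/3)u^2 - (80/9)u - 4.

The derivative is 4u^2 + (4/3)u - 80/9, whose only zero in [-3, 1] is u = -5/3.
Evaluating at the critical points and endpoints: g(-3) = -22/3,  g(-5/3) = 526/81,  g(1) = -98/9.
Hence the absolute maximum is 526/81 at u = -5/3.

526/81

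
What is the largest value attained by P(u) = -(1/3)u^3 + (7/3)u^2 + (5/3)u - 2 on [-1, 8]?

23

P'(u) = -u^2 + (14/3)u + 5/3, which vanishes at u = -1/3 and u = 5.
Evaluating at the critical points and endpoints: P(-1) = -1; P(-1/3) = -185/81; P(5) = 23; P(8) = -10.
So the maximum is P(5) = 23.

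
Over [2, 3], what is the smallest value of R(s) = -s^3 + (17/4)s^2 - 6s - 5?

-47/4

R'(s) = -3s^2 + (17/2)s - 6, which has no zeros in [2, 3].
Evaluating at the critical points and endpoints: R(2) = -8,  R(3) = -47/4.
The minimum over the interval is -47/4, attained at s = 3.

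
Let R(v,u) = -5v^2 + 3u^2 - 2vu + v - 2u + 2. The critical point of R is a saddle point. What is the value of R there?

∂R/∂v = -10v - 2u + 1 = 0 and ∂R/∂u = -2v + 6u - 2 = 0, so (v, u) = (1/32, 11/32).
The Hessian has R_{vv} = -10, R_{uu} = 6, R_{vu} = -2, giving D = -64 < 0, so the point is a saddle point.
R(1/32, 11/32) = 107/64.

107/64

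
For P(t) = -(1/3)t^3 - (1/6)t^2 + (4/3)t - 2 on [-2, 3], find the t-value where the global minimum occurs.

3

The derivative is -t^2 - (1/3)t + 4/3, which vanishes at t = -4/3 and t = 1.
Compare values at every candidate in [-2, 3]: P(-2) = -8/3; P(-4/3) = -266/81; P(1) = -7/6; P(3) = -17/2.
The minimum over the interval is -17/2, attained at t = 3.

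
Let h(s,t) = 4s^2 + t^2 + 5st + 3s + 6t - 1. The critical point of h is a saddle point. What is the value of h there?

6

∂h/∂s = 8s + 5t + 3 = 0 and ∂h/∂t = 5s + 2t + 6 = 0, so (s, t) = (-8/3, 11/3).
The Hessian has h_{ss} = 8, h_{tt} = 2, h_{st} = 5, giving D = -9 < 0, so the point is a saddle point.
h(-8/3, 11/3) = 6.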